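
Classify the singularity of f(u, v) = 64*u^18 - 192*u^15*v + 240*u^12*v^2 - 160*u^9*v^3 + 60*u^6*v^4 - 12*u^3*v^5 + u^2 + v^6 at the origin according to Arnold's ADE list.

A_5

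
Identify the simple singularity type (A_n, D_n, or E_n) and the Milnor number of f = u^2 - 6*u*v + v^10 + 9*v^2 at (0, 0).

Type A9, Milnor number mu = 9.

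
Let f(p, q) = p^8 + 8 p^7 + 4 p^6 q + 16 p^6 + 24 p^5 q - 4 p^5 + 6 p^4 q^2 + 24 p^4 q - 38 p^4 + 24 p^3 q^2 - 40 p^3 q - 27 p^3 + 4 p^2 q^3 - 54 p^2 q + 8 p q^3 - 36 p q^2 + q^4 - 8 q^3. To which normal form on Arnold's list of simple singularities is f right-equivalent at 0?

E_6

The Hessian of f at 0 has rank 0. Corank 2; j^3 = -(3*p + 2*q)^3 is a perfect cube, so E-series; the 4-jet and mu = 6 give E_6.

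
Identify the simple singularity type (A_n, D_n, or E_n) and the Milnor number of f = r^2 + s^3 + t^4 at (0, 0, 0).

Type E_{6}, Milnor number mu = 6.

The Hessian of f at 0 is [[0, 0, 0], [0, 0, 0], [0, 0, 2]] with rank 1, so corank 2. A Groebner basis of the Jacobian ideal J(f) in C{s,t,r} is {t^3, s^2, r}; counting standard monomials gives mu = 6. Corank 2; j^3 = s^3 is a perfect cube, so E-series; the 4-jet and mu = 6 give E_6.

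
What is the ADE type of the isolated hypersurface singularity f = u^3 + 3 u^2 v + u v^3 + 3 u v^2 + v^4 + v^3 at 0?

E_7

The Hessian of f at 0 is [[0, 0], [0, 0]] with rank 0, so corank 2. A Groebner basis of the Jacobian ideal J(f) in C{u,v} is {u^3 + 3*u^2*v + 6*u^2 + 12*u*v + 6*v^2, -3*u^2 + u*v^2 - 6*u*v - 3*v^2, 3*u^2 + 6*u*v + v^3 + 3*v^2}; counting standard monomials gives mu = 7. Corank 2; j^3 = (u + v)^3 is a perfect cube, so E-series; the 4-jet and mu = 7 give E_7.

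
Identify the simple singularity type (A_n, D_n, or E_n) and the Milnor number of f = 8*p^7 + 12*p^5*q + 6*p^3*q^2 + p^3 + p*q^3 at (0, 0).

Type E_{7}, Milnor number mu = 7.

The Hessian of f at 0 has rank 0. Corank 2; j^3 = p^3 is a perfect cube, so E-series; the 4-jet and mu = 7 give E_7.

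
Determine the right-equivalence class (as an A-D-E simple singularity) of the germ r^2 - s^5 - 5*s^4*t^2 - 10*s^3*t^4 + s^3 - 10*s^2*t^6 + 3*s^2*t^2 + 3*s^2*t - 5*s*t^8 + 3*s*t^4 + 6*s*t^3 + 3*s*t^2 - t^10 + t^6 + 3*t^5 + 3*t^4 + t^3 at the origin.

E_{8}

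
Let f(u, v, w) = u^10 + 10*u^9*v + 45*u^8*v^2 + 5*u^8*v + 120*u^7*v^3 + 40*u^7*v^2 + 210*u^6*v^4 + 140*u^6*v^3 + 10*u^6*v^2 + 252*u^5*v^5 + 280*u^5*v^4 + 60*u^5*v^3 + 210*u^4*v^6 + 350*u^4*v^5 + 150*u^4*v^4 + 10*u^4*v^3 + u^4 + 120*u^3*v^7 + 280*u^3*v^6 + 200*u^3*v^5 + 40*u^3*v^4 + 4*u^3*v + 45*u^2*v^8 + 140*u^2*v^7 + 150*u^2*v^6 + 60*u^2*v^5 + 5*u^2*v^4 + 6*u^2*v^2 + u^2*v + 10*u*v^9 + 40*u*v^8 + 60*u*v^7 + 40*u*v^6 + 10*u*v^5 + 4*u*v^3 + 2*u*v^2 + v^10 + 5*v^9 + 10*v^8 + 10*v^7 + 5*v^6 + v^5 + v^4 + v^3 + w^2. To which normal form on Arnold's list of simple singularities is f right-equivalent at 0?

The Hessian of f at 0 is [[0, 0, 0], [0, 0, 0], [0, 0, 2]] with rank 1, so corank 2. A Groebner basis of the Jacobian ideal J(f) in C{u,v,w} is {u^2/5 + v^4 - v^2/5, u^3 + v^3, u*v + v^2, w}; counting standard monomials gives mu = 6. Corank 2; j^3 = v*(u + v)^2 has shape L^2 M (L != M), so D-series; mu = 6 gives D_6.

D_{6}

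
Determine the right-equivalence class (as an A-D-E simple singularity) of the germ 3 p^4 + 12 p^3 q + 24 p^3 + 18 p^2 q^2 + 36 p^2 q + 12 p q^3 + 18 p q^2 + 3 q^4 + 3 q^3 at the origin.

E6

The Hessian of f at 0 is [[0, 0], [0, 0]] with rank 0, so corank 2. A Groebner basis of the Jacobian ideal J(f) in C{p,q} is {q^4, p*q^2 + 2*q^3/3, p^2 + p*q + q^2/4}; counting standard monomials gives mu = 6. Corank 2; j^3 = 3*(2*p + q)^3 is a perfect cube, so E-series; the 4-jet and mu = 6 give E_6.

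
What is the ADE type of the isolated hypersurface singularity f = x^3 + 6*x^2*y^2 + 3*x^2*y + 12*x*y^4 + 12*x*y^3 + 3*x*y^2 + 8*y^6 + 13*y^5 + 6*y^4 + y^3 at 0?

The Hessian of f at 0 has rank 0. Corank 2; j^3 = (x + y)^3 is a perfect cube, so E-series; the 5-jet and mu = 8 give E_8.

E8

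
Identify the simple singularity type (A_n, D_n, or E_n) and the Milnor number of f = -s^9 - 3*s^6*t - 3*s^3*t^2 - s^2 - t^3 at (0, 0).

The Hessian of f at 0 has rank 1. Corank 1: A-series; mu = 2 gives A_2.

Type A_2, Milnor number mu = 2.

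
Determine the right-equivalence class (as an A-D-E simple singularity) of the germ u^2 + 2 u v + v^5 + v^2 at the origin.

The Hessian of f at 0 has rank 1. Corank 1: A-series; mu = 4 gives A_4.

A_{4}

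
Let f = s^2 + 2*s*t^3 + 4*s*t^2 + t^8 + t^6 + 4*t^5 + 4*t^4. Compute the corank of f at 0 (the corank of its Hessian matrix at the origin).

1

Hessian at 0 has rank 1.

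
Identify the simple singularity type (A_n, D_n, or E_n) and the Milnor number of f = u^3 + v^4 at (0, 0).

The Hessian of f at 0 is [[0, 0], [0, 0]] with rank 0, so corank 2. A Groebner basis of the Jacobian ideal J(f) in C{u,v} is {v^3, u^2}; counting standard monomials gives mu = 6. Corank 2; j^3 = u^3 is a perfect cube, so E-series; the 4-jet and mu = 6 give E_6.

Type E_6, Milnor number mu = 6.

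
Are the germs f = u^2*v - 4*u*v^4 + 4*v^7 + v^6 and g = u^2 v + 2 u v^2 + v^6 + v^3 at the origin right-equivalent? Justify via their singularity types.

Yes.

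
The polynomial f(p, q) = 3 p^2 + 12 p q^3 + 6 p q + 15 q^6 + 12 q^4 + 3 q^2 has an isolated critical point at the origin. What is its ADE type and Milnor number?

Type A5, Milnor number mu = 5.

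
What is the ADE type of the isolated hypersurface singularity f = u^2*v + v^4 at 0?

The Hessian of f at 0 has rank 0. Corank 2; j^3 = u^2*v has shape L^2 M (L != M), so D-series; mu = 5 gives D_5.

D_{5}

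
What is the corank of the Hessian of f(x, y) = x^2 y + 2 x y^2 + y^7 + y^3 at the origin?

Hessian at 0 has rank 0.

2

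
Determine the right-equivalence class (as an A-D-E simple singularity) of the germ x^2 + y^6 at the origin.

A_5

The Hessian of f at 0 has rank 1. Corank 1: A-series; mu = 5 gives A_5.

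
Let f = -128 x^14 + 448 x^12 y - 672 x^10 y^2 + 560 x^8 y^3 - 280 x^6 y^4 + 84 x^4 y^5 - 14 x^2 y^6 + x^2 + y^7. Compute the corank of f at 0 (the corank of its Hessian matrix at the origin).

The Hessian at 0 is [[2, 0], [0, 0]] of rank 1; hence corank 1.

1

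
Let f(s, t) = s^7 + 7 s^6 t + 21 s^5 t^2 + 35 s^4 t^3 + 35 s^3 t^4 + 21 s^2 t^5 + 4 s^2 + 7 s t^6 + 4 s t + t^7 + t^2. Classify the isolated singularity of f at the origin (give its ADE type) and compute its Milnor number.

The Hessian of f at 0 has rank 1. Corank 1: A-series; mu = 6 gives A_6.

Type A_6, Milnor number mu = 6.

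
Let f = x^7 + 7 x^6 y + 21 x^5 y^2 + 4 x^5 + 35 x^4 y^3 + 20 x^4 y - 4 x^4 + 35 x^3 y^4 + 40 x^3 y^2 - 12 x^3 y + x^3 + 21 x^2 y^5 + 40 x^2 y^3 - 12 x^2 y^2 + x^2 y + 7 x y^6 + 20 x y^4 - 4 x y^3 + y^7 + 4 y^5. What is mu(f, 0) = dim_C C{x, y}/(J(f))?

The Hessian of f at 0 is [[0, 0], [0, 0]] with rank 0, so corank 2. A Groebner basis of the Jacobian ideal J(f) in C{x,y} is {-39*x^2/20 + x*y^3 - 107*x*y^2/10 + 73*x*y/20 - 73*y^3/10, 31*x^2/10 + 161*x*y^2/10 - 57*x*y/10 + y^4 + 57*y^3/5, x^3 + 8*x^2/5 + 48*x*y^2/5 - 16*x*y/5 + 32*y^3/5, x^2*y - 7*x^2/10 - 11*x*y^2/5 + 9*x*y/10 - 9*y^3/5}; counting standard monomials gives mu = 8. Corank 2; j^3 = x^2*(x + y) has shape L^2 M (L != M), so D-series; mu = 8 gives D_8.

8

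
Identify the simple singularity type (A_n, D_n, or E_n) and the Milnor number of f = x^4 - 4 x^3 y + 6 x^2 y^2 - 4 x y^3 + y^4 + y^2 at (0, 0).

Type A3, Milnor number mu = 3.

The Hessian of f at 0 has rank 1. Corank 1: A-series; mu = 3 gives A_3.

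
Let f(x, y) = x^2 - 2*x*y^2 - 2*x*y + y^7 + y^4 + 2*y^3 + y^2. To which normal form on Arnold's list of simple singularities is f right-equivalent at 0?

A6

The Hessian of f at 0 is [[2, -2], [-2, 2]] with rank 1, so corank 1. A Groebner basis of the Jacobian ideal J(f) in C{x,y} is {x^3 - 3*x^2*y + 3*x^2 - 4*x*y + x - y, -x + y^2 + y}; counting standard monomials gives mu = 6. Corank 1: A-series; mu = 6 gives A_6.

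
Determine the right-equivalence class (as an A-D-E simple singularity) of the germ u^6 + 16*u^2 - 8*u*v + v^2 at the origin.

The Hessian of f at 0 is [[32, -8], [-8, 2]] with rank 1, so corank 1. A Groebner basis of the Jacobian ideal J(f) in C{u,v} is {v^5, u - v/4}; counting standard monomials gives mu = 5. Corank 1: A-series; mu = 5 gives A_5.

A_{5}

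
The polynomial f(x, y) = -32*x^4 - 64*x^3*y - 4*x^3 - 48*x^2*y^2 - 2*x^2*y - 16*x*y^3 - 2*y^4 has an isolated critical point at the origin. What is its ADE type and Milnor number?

Type D_{5}, Milnor number mu = 5.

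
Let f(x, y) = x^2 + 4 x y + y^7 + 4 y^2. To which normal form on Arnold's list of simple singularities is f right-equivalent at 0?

A6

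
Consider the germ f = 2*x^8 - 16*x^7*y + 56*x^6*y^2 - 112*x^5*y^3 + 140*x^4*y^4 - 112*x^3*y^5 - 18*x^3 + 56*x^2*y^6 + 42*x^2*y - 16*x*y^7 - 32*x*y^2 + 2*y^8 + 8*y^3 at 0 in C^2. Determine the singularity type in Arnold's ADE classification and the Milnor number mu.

Type D9, Milnor number mu = 9.

The Hessian of f at 0 has rank 0. Corank 2; j^3 = -2*(x - y)*(3*x - 2*y)^2 has shape L^2 M (L != M), so D-series; mu = 9 gives D_9.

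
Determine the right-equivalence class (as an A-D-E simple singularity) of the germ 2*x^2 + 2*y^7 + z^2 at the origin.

A_{6}

The Hessian of f at 0 is [[4, 0, 0], [0, 0, 0], [0, 0, 2]] with rank 2, so corank 1. A Groebner basis of the Jacobian ideal J(f) in C{x,y,z} is {y^6, x, z}; counting standard monomials gives mu = 6. Corank 1: A-series; mu = 6 gives A_6.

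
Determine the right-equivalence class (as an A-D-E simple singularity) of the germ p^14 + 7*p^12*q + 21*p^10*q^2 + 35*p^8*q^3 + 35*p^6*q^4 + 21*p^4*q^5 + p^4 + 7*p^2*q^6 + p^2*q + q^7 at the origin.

D_8

The Hessian of f at 0 has rank 0. Corank 2; j^3 = p^2*q has shape L^2 M (L != M), so D-series; mu = 8 gives D_8.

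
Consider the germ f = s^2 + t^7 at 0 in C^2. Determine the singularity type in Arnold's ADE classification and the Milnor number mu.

The Hessian of f at 0 has rank 1. Corank 1: A-series; mu = 6 gives A_6.

Type A6, Milnor number mu = 6.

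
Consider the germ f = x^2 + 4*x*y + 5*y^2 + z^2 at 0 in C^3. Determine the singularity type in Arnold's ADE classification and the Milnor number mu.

Type A1, Milnor number mu = 1.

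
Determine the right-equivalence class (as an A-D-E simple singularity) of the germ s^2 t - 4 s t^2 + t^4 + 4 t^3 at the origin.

The Hessian of f at 0 is [[0, 0], [0, 0]] with rank 0, so corank 2. A Groebner basis of the Jacobian ideal J(f) in C{s,t} is {s^3 + 2*s^2 - 8*t^2, s^2/4 + t^3 - t^2, s*t - 2*t^2}; counting standard monomials gives mu = 5. Corank 2; j^3 = t*(s - 2*t)^2 has shape L^2 M (L != M), so D-series; mu = 5 gives D_5.

D_{5}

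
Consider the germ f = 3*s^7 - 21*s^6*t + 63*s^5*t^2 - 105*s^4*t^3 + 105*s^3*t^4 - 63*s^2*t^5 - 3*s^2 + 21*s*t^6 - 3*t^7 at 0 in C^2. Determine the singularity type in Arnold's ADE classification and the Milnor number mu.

Type A_6, Milnor number mu = 6.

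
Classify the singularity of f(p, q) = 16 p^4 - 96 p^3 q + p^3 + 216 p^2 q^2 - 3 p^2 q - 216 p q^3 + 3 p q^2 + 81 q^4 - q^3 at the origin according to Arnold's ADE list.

The Hessian of f at 0 has rank 0. Corank 2; j^3 = (p - q)^3 is a perfect cube, so E-series; the 4-jet and mu = 6 give E_6.

E_6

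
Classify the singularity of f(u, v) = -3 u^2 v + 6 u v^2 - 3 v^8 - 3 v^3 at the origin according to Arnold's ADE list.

The Hessian of f at 0 is [[0, 0], [0, 0]] with rank 0, so corank 2. A Groebner basis of the Jacobian ideal J(f) in C{u,v} is {u^2/8 + v^7 - v^2/8, u^3 - v^3, u*v - v^2}; counting standard monomials gives mu = 9. Corank 2; j^3 = -3*v*(u - v)^2 has shape L^2 M (L != M), so D-series; mu = 9 gives D_9.

D_{9}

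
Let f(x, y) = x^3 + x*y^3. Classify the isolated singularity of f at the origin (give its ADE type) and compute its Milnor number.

Type E_7, Milnor number mu = 7.

The Hessian of f at 0 has rank 0. Corank 2; j^3 = x^3 is a perfect cube, so E-series; the 4-jet and mu = 7 give E_7.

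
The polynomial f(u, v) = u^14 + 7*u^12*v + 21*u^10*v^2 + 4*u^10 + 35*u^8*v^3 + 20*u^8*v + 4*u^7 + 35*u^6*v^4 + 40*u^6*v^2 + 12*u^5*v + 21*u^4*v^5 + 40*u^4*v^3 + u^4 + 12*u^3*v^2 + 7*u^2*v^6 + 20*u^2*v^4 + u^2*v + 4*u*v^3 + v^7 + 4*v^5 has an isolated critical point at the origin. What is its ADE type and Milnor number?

Type D_8, Milnor number mu = 8.

The Hessian of f at 0 has rank 0. Corank 2; j^3 = u^2*v has shape L^2 M (L != M), so D-series; mu = 8 gives D_8.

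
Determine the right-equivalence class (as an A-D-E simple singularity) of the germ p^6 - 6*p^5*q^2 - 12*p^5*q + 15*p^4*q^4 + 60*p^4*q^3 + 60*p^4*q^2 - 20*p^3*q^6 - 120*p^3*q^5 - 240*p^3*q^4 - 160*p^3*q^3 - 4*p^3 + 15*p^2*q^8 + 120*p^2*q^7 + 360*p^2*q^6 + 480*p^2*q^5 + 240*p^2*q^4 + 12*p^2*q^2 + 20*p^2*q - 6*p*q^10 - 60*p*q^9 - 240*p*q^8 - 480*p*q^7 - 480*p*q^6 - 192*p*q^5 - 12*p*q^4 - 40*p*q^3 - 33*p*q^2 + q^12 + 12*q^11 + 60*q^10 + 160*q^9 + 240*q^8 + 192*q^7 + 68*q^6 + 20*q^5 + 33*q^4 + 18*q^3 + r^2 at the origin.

D7

The Hessian of f at 0 has rank 1. Corank 2; j^3 = -(p - 2*q)*(2*p - 3*q)^2 has shape L^2 M (L != M), so D-series; mu = 7 gives D_7.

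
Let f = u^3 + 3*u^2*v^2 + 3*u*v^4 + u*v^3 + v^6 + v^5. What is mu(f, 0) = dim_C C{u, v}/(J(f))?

7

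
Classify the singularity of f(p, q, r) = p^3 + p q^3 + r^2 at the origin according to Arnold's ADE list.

E_{7}

The Hessian of f at 0 has rank 1. Corank 2; j^3 = p^3 is a perfect cube, so E-series; the 4-jet and mu = 7 give E_7.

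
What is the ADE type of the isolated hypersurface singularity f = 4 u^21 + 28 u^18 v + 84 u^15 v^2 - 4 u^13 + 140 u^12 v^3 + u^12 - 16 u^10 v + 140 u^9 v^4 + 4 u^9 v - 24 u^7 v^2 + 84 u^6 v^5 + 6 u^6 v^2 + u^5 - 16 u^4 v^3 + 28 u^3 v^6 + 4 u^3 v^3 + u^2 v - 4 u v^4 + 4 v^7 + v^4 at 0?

D_5

The Hessian of f at 0 has rank 0. Corank 2; j^3 = u^2*v has shape L^2 M (L != M), so D-series; mu = 5 gives D_5.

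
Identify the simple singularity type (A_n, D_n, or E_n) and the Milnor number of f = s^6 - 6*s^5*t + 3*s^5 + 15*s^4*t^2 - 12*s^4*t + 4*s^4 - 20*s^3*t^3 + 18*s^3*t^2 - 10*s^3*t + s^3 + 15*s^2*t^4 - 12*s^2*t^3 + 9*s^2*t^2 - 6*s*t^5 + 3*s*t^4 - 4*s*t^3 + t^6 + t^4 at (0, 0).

Type E_{6}, Milnor number mu = 6.

The Hessian of f at 0 has rank 0. Corank 2; j^3 = s^3 is a perfect cube, so E-series; the 4-jet and mu = 6 give E_6.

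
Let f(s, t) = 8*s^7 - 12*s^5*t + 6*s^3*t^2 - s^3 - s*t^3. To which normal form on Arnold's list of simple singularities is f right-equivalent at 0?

E_{7}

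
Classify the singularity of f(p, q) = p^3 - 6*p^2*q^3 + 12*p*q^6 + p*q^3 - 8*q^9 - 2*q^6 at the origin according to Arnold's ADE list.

E_7

The Hessian of f at 0 has rank 0. Corank 2; j^3 = p^3 is a perfect cube, so E-series; the 4-jet and mu = 7 give E_7.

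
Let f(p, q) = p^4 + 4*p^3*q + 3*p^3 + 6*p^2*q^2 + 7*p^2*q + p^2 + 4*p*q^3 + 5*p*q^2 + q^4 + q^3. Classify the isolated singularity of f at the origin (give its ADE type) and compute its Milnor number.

Type A2, Milnor number mu = 2.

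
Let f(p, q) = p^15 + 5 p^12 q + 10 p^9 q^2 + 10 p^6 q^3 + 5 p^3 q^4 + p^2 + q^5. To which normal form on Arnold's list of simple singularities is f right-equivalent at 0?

A4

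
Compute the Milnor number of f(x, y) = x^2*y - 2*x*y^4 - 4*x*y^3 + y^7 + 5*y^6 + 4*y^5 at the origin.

7

The Hessian of f at 0 has rank 0. Corank 2; j^3 = x^2*y has shape L^2 M (L != M), so D-series; mu = 7 gives D_7.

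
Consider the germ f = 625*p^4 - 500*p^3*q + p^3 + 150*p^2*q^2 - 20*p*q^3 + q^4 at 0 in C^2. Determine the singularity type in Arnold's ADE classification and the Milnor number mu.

Type E_6, Milnor number mu = 6.

The Hessian of f at 0 is [[0, 0], [0, 0]] with rank 0, so corank 2. A Groebner basis of the Jacobian ideal J(f) in C{p,q} is {q^4, p*q^2 - q^3/15, p^2}; counting standard monomials gives mu = 6. Corank 2; j^3 = p^3 is a perfect cube, so E-series; the 4-jet and mu = 6 give E_6.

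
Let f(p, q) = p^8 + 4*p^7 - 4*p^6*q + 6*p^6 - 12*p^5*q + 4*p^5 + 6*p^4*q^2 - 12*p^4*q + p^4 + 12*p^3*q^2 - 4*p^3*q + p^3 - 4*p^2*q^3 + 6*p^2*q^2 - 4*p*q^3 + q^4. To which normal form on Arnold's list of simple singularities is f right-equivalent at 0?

E_6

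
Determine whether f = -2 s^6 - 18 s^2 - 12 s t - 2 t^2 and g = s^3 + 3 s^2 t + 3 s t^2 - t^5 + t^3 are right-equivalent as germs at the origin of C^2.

No.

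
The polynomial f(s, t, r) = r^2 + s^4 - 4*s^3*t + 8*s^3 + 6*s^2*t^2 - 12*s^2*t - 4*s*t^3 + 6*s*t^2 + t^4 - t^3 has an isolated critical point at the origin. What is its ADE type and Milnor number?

Type E6, Milnor number mu = 6.

The Hessian of f at 0 has rank 1. Corank 2; j^3 = (2*s - t)^3 is a perfect cube, so E-series; the 4-jet and mu = 6 give E_6.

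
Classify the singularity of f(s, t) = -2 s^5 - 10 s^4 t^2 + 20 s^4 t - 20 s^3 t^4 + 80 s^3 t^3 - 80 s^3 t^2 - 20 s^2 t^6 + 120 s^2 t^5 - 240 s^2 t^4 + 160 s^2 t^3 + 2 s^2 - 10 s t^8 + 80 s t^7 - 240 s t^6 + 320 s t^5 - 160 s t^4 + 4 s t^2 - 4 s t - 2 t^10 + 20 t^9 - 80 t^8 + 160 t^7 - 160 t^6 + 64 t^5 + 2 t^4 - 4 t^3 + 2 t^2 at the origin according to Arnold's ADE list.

A_4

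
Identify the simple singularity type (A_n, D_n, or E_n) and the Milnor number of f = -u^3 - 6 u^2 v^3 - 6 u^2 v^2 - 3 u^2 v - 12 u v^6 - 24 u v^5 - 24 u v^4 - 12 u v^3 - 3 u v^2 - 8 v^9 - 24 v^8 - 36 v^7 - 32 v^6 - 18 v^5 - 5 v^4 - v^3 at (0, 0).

Type E_{6}, Milnor number mu = 6.

The Hessian of f at 0 has rank 0. Corank 2; j^3 = -(u + v)^3 is a perfect cube, so E-series; the 4-jet and mu = 6 give E_6.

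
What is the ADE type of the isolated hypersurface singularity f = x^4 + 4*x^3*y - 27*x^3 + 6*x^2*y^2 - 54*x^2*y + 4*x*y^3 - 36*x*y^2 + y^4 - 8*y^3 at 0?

E_{6}

The Hessian of f at 0 has rank 0. Corank 2; j^3 = -(3*x + 2*y)^3 is a perfect cube, so E-series; the 4-jet and mu = 6 give E_6.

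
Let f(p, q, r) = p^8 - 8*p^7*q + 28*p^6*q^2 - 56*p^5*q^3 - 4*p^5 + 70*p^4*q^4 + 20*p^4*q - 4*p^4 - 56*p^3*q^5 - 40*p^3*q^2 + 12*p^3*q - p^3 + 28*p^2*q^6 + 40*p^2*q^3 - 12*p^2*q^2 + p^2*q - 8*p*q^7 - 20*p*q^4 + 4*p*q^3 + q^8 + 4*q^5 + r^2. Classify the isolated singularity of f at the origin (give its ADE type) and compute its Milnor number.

Type D9, Milnor number mu = 9.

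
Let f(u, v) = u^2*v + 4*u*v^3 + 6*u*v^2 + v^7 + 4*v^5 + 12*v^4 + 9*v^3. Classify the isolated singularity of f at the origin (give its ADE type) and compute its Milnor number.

Type D_8, Milnor number mu = 8.

The Hessian of f at 0 has rank 0. Corank 2; j^3 = v*(u + 3*v)^2 has shape L^2 M (L != M), so D-series; mu = 8 gives D_8.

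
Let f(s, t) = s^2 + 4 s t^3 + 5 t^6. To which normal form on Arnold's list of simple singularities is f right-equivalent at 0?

A5

The Hessian of f at 0 has rank 1. Corank 1: A-series; mu = 5 gives A_5.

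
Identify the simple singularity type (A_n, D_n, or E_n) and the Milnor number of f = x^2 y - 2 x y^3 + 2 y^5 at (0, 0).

The Hessian of f at 0 is [[0, 0], [0, 0]] with rank 0, so corank 2. A Groebner basis of the Jacobian ideal J(f) in C{x,y} is {x^3, x^2*y, x^2/4 + x*y^2, -x*y + y^3}; counting standard monomials gives mu = 6. Corank 2; j^3 = x^2*y has shape L^2 M (L != M), so D-series; mu = 6 gives D_6.

Type D_6, Milnor number mu = 6.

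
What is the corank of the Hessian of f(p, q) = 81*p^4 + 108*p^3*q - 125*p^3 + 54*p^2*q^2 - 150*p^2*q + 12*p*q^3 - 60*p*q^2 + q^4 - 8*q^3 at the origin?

2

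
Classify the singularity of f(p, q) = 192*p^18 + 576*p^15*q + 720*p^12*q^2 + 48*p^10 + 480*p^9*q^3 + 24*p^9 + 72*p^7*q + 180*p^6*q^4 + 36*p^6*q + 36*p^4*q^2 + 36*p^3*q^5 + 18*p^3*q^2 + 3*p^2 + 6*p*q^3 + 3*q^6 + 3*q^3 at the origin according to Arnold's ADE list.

A_2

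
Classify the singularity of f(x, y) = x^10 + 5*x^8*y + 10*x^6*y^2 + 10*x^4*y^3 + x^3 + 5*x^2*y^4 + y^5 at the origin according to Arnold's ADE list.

E8

The Hessian of f at 0 has rank 0. Corank 2; j^3 = x^3 is a perfect cube, so E-series; the 5-jet and mu = 8 give E_8.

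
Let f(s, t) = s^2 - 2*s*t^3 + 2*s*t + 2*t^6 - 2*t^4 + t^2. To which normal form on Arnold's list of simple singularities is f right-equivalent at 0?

The Hessian of f at 0 is [[2, 2], [2, 2]] with rank 1, so corank 1. A Groebner basis of the Jacobian ideal J(f) in C{s,t} is {s*t^2 + s + t, -s + t^3 - t, s^2 + 2*s*t + t^2}; counting standard monomials gives mu = 5. Corank 1: A-series; mu = 5 gives A_5.

A_{5}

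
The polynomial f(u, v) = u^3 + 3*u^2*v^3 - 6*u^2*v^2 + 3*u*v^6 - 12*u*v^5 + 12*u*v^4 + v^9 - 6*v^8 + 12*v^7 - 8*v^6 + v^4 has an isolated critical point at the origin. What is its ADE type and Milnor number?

Type E6, Milnor number mu = 6.

The Hessian of f at 0 has rank 0. Corank 2; j^3 = u^3 is a perfect cube, so E-series; the 4-jet and mu = 6 give E_6.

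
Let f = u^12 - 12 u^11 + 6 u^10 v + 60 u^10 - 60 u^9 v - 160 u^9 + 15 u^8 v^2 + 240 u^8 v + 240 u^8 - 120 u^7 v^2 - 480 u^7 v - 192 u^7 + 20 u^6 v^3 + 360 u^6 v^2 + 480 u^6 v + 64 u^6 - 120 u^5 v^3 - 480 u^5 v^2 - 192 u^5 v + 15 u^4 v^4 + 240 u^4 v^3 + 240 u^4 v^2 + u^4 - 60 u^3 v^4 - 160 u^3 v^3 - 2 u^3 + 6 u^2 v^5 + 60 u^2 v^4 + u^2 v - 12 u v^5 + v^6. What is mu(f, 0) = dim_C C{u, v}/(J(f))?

7

The Hessian of f at 0 is [[0, 0], [0, 0]] with rank 0, so corank 2. A Groebner basis of the Jacobian ideal J(f) in C{u,v} is {u*v/12 + v^5, u*v^2, u^2 - u*v/2}; counting standard monomials gives mu = 7. Corank 2; j^3 = -u^2*(2*u - v) has shape L^2 M (L != M), so D-series; mu = 7 gives D_7.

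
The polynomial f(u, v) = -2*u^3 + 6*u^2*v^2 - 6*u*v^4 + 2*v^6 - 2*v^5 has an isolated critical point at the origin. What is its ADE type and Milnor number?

Type E_8, Milnor number mu = 8.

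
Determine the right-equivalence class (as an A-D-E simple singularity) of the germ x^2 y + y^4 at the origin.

The Hessian of f at 0 has rank 0. Corank 2; j^3 = x^2*y has shape L^2 M (L != M), so D-series; mu = 5 gives D_5.

D_{5}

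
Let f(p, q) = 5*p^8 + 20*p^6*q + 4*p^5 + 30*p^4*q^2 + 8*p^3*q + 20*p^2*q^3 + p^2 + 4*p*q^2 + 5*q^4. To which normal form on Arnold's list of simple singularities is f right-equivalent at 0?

A_{3}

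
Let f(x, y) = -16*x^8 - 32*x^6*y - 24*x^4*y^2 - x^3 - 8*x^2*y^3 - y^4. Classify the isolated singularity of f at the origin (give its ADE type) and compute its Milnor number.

Type E_{6}, Milnor number mu = 6.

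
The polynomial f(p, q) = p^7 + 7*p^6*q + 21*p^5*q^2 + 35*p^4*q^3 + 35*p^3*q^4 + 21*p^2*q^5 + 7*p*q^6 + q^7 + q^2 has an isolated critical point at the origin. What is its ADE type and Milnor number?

The Hessian of f at 0 has rank 1. Corank 1: A-series; mu = 6 gives A_6.

Type A_6, Milnor number mu = 6.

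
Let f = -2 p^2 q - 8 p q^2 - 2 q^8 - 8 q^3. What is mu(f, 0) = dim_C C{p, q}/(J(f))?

9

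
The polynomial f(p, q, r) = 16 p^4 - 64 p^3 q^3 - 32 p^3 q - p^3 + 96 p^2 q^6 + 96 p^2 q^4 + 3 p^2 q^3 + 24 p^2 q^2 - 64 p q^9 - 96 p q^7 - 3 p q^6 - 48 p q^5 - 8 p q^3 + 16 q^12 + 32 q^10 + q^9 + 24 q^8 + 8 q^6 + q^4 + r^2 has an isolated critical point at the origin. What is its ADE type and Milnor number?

The Hessian of f at 0 has rank 1. Corank 2; j^3 = -p^3 is a perfect cube, so E-series; the 4-jet and mu = 6 give E_6.

Type E6, Milnor number mu = 6.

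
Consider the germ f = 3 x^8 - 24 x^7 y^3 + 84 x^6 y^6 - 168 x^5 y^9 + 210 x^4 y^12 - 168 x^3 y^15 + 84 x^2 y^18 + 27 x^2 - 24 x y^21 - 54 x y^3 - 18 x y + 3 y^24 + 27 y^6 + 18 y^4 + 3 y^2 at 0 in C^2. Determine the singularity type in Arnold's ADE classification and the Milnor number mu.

Type A_{7}, Milnor number mu = 7.

The Hessian of f at 0 is [[54, -18], [-18, 6]] with rank 1, so corank 1. A Groebner basis of the Jacobian ideal J(f) in C{x,y} is {x^3 - x*y^2/3 + 2*x/27 - 2*y/81, x^2*y - 2*x*y^2/3 + x/9 - y/27, -x + y^3 + y/3}; counting standard monomials gives mu = 7. Corank 1: A-series; mu = 7 gives A_7.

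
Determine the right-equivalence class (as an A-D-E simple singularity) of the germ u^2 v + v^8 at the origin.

D_9

The Hessian of f at 0 has rank 0. Corank 2; j^3 = u^2*v has shape L^2 M (L != M), so D-series; mu = 9 gives D_9.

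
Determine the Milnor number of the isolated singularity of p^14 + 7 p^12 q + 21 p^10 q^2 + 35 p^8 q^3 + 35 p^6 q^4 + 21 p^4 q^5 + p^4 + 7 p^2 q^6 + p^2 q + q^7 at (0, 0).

8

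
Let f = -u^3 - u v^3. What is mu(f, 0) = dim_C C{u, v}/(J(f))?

The Hessian of f at 0 has rank 0. Corank 2; j^3 = -u^3 is a perfect cube, so E-series; the 4-jet and mu = 7 give E_7.

7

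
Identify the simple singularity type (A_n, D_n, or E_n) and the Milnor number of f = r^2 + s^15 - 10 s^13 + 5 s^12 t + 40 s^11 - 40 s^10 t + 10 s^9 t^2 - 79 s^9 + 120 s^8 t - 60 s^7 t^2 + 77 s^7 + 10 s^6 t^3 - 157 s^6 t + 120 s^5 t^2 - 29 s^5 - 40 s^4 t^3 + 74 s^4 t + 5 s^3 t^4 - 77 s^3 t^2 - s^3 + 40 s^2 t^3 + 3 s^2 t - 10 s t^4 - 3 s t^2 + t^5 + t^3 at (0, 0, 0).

Type E8, Milnor number mu = 8.

The Hessian of f at 0 is [[0, 0, 0], [0, 0, 0], [0, 0, 2]] with rank 1, so corank 2. A Groebner basis of the Jacobian ideal J(f) in C{s,t,r} is {7*s^2/2 + s*t^3 - 7*s*t + 7*t^2/2, 4*s^2 - 8*s*t + t^4 + 4*t^2, s^3 - 3*s*t^2 + 2*t^3, s^2*t - 2*s*t^2 + t^3, r}; counting standard monomials gives mu = 8. Corank 2; j^3 = -(s - t)^3 is a perfect cube, so E-series; the 5-jet and mu = 8 give E_8.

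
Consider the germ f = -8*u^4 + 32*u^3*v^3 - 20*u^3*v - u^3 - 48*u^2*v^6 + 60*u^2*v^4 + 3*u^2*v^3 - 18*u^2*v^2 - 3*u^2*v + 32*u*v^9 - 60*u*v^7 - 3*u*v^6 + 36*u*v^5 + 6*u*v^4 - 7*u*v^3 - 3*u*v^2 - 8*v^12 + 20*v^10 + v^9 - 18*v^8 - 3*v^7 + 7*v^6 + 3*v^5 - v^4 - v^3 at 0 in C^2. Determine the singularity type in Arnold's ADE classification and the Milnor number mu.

Type E7, Milnor number mu = 7.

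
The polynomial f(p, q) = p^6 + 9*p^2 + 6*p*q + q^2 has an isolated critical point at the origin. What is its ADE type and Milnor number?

The Hessian of f at 0 is [[18, 6], [6, 2]] with rank 1, so corank 1. A Groebner basis of the Jacobian ideal J(f) in C{p,q} is {q^5, p + q/3}; counting standard monomials gives mu = 5. Corank 1: A-series; mu = 5 gives A_5.

Type A_5, Milnor number mu = 5.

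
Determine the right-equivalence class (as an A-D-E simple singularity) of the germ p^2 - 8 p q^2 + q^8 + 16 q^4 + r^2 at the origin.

A_{7}

The Hessian of f at 0 is [[2, 0, 0], [0, 0, 0], [0, 0, 2]] with rank 2, so corank 1. A Groebner basis of the Jacobian ideal J(f) in C{p,q,r} is {p^4, p^3*q, -p/4 + q^2, r}; counting standard monomials gives mu = 7. Corank 1: A-series; mu = 7 gives A_7.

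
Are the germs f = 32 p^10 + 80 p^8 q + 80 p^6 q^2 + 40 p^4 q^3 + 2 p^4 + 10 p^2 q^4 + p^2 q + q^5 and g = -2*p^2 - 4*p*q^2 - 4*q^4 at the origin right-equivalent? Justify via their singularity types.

No.

The Hessian of f at 0 has rank 0. Corank 2; j^3 = p^2*q has shape L^2 M (L != M), so D-series; mu = 6 gives D_6. The Hessian of g at 0 has rank 1. Corank 1: A-series; mu = 3 gives A_3. f is D_6 but g is A_3, hence not right-equivalent.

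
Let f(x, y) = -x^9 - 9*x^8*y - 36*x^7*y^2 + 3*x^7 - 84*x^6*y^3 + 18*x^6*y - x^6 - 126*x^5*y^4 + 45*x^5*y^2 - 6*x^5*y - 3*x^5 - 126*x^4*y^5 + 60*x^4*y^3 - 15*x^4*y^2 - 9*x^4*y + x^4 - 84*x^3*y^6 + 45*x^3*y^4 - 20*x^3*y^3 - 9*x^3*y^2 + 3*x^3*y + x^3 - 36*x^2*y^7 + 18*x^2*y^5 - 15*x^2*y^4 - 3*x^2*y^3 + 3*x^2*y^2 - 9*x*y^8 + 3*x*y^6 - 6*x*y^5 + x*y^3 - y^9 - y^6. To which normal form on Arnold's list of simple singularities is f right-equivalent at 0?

E_7

The Hessian of f at 0 has rank 0. Corank 2; j^3 = x^3 is a perfect cube, so E-series; the 4-jet and mu = 7 give E_7.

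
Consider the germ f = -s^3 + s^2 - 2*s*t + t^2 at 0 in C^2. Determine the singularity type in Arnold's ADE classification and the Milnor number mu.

The Hessian of f at 0 has rank 1. Corank 1: A-series; mu = 2 gives A_2.

Type A_{2}, Milnor number mu = 2.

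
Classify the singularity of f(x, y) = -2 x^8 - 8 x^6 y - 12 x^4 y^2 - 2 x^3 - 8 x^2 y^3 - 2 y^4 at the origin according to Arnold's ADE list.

The Hessian of f at 0 is [[0, 0], [0, 0]] with rank 0, so corank 2. A Groebner basis of the Jacobian ideal J(f) in C{x,y} is {y^3, x^2}; counting standard monomials gives mu = 6. Corank 2; j^3 = -2*x^3 is a perfect cube, so E-series; the 4-jet and mu = 6 give E_6.

E_6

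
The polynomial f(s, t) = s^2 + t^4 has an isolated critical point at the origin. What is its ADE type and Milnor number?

Type A_{3}, Milnor number mu = 3.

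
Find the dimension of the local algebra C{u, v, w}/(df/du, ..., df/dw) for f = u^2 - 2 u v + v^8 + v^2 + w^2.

The Hessian of f at 0 is [[2, -2, 0], [-2, 2, 0], [0, 0, 2]] with rank 2, so corank 1. A Groebner basis of the Jacobian ideal J(f) in C{u,v,w} is {v^7, u - v, w}; counting standard monomials gives mu = 7. Corank 1: A-series; mu = 7 gives A_7.

7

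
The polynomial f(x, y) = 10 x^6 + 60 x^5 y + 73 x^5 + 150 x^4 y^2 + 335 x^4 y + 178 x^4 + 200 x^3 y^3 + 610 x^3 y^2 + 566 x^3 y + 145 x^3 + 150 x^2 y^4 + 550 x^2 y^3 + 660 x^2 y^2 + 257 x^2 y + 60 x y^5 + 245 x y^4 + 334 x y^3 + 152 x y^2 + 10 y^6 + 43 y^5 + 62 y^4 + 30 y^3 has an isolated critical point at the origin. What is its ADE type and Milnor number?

The Hessian of f at 0 has rank 0. Corank 2; j^3 = (5*x + 3*y)*(29*x^2 + 34*x*y + 10*y^2) splits into three distinct lines over C (the quadratic factor has nonzero discriminant), so D_4.

Type D_{4}, Milnor number mu = 4.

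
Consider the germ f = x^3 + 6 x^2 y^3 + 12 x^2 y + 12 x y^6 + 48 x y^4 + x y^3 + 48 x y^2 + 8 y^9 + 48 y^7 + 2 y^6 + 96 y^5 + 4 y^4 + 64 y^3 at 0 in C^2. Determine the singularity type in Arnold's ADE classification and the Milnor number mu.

Type E_7, Milnor number mu = 7.

The Hessian of f at 0 has rank 0. Corank 2; j^3 = (x + 4*y)^3 is a perfect cube, so E-series; the 4-jet and mu = 7 give E_7.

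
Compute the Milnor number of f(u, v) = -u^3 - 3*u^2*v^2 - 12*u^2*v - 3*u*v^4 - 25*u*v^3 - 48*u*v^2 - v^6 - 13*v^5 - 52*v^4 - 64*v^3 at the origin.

7

The Hessian of f at 0 is [[0, 0], [0, 0]] with rank 0, so corank 2. A Groebner basis of the Jacobian ideal J(f) in C{u,v} is {-u^2 - 8*u*v + v^4 - v^3/3 - 16*v^2, u^3 + 44*u^2 + 352*u*v + 236*v^3/3 + 704*v^2, u^2*v - 23*u^2/3 - 184*u*v/3 - 167*v^3/9 - 368*v^2/3, u^2 + u*v^2 + 8*u*v + 13*v^3/3 + 16*v^2}; counting standard monomials gives mu = 7. Corank 2; j^3 = -(u + 4*v)^3 is a perfect cube, so E-series; the 4-jet and mu = 7 give E_7.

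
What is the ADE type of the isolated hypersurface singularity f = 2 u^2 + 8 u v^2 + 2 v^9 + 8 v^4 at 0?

A_{8}

The Hessian of f at 0 has rank 1. Corank 1: A-series; mu = 8 gives A_8.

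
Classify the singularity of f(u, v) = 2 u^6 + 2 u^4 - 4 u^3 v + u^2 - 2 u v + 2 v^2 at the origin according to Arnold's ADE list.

A1

The Hessian of f at 0 is [[2, -2], [-2, 4]] with rank 2, so corank 0. A Groebner basis of the Jacobian ideal J(f) in C{u,v} is {u, v}; counting standard monomials gives mu = 1. Corank 0: nondegenerate Morse point, so A_1.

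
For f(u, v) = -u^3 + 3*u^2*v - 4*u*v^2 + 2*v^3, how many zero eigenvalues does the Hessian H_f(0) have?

2

The Hessian at 0 is [[0, 0], [0, 0]] of rank 0; hence corank 2.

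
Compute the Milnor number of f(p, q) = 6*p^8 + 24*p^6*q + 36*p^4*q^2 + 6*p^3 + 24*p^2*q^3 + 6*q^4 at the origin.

6

The Hessian of f at 0 has rank 0. Corank 2; j^3 = 6*p^3 is a perfect cube, so E-series; the 4-jet and mu = 6 give E_6.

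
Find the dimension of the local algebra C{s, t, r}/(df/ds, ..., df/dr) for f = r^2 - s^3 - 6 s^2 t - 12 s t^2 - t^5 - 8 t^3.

8

The Hessian of f at 0 is [[0, 0, 0], [0, 0, 0], [0, 0, 2]] with rank 1, so corank 2. A Groebner basis of the Jacobian ideal J(f) in C{s,t,r} is {t^4, s^2 + 4*s*t + 4*t^2, r}; counting standard monomials gives mu = 8. Corank 2; j^3 = -(s + 2*t)^3 is a perfect cube, so E-series; the 5-jet and mu = 8 give E_8.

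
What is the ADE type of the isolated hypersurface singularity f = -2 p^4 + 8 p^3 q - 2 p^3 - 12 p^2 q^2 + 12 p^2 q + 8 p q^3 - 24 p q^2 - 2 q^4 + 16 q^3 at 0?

The Hessian of f at 0 is [[0, 0], [0, 0]] with rank 0, so corank 2. A Groebner basis of the Jacobian ideal J(f) in C{p,q} is {q^4, p*q^2 - 5*q^3/3, p^2 - 4*p*q + 4*q^2}; counting standard monomials gives mu = 6. Corank 2; j^3 = -2*(p - 2*q)^3 is a perfect cube, so E-series; the 4-jet and mu = 6 give E_6.

E6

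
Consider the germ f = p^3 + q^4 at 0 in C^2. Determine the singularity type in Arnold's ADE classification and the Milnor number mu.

The Hessian of f at 0 has rank 0. Corank 2; j^3 = p^3 is a perfect cube, so E-series; the 4-jet and mu = 6 give E_6.

Type E_6, Milnor number mu = 6.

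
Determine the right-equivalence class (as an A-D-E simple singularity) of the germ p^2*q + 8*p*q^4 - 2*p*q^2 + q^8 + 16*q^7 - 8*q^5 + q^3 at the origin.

The Hessian of f at 0 has rank 0. Corank 2; j^3 = q*(p - q)^2 has shape L^2 M (L != M), so D-series; mu = 9 gives D_9.

D_9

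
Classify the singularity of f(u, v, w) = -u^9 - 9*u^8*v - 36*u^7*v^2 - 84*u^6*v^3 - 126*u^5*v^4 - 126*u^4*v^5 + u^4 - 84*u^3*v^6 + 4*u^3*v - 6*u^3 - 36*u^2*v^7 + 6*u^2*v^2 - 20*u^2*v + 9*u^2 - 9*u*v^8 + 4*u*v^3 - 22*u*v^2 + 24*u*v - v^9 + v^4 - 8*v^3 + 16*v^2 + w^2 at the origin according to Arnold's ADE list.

A8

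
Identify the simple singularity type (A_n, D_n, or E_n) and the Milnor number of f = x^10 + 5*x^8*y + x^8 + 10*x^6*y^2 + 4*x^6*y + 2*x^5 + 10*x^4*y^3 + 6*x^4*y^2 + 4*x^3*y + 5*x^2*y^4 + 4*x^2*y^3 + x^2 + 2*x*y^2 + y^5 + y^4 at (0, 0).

Type A_4, Milnor number mu = 4.

The Hessian of f at 0 has rank 1. Corank 1: A-series; mu = 4 gives A_4.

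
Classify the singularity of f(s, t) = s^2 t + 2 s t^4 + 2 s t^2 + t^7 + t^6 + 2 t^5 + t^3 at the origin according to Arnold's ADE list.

The Hessian of f at 0 has rank 0. Corank 2; j^3 = t*(s + t)^2 has shape L^2 M (L != M), so D-series; mu = 7 gives D_7.

D_{7}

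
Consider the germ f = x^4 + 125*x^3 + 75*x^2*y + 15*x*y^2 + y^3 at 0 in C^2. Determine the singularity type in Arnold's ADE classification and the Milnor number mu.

Type E_6, Milnor number mu = 6.

The Hessian of f at 0 has rank 0. Corank 2; j^3 = (5*x + y)^3 is a perfect cube, so E-series; the 4-jet and mu = 6 give E_6.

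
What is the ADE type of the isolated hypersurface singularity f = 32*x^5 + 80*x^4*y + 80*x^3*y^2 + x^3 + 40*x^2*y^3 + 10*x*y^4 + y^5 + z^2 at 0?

The Hessian of f at 0 has rank 1. Corank 2; j^3 = x^3 is a perfect cube, so E-series; the 5-jet and mu = 8 give E_8.

E8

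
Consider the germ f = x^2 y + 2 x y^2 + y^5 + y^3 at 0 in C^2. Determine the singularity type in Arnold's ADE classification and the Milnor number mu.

Type D6, Milnor number mu = 6.

The Hessian of f at 0 is [[0, 0], [0, 0]] with rank 0, so corank 2. A Groebner basis of the Jacobian ideal J(f) in C{x,y} is {x^2/5 + y^4 - y^2/5, x^3 + y^3, x*y + y^2}; counting standard monomials gives mu = 6. Corank 2; j^3 = y*(x + y)^2 has shape L^2 M (L != M), so D-series; mu = 6 gives D_6.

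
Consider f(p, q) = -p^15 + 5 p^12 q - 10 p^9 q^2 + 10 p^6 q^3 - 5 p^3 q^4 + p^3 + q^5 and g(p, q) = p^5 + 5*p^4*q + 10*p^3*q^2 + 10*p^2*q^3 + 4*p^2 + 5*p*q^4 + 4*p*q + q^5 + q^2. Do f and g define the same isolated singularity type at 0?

No.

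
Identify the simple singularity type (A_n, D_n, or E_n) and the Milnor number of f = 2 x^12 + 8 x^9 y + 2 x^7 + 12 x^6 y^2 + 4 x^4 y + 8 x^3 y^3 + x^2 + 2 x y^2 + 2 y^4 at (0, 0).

Type A3, Milnor number mu = 3.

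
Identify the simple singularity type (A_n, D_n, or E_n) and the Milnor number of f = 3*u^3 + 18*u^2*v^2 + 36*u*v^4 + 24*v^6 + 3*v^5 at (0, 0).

The Hessian of f at 0 is [[0, 0], [0, 0]] with rank 0, so corank 2. A Groebner basis of the Jacobian ideal J(f) in C{u,v} is {v^4, u^3, u^2/4 + u*v^2}; counting standard monomials gives mu = 8. Corank 2; j^3 = 3*u^3 is a perfect cube, so E-series; the 5-jet and mu = 8 give E_8.

Type E_8, Milnor number mu = 8.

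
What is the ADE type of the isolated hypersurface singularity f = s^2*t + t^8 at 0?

D_9

The Hessian of f at 0 is [[0, 0], [0, 0]] with rank 0, so corank 2. A Groebner basis of the Jacobian ideal J(f) in C{s,t} is {s^2/8 + t^7, s^3, s*t}; counting standard monomials gives mu = 9. Corank 2; j^3 = s^2*t has shape L^2 M (L != M), so D-series; mu = 9 gives D_9.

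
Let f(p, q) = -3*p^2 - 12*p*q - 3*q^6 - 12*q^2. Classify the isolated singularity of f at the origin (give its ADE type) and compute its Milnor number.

Type A5, Milnor number mu = 5.

The Hessian of f at 0 has rank 1. Corank 1: A-series; mu = 5 gives A_5.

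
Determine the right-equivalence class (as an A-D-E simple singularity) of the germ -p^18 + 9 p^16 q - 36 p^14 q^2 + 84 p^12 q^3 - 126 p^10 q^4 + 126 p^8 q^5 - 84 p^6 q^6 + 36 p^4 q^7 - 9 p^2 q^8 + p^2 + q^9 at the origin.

A_8

The Hessian of f at 0 is [[2, 0], [0, 0]] with rank 1, so corank 1. A Groebner basis of the Jacobian ideal J(f) in C{p,q} is {q^8, p}; counting standard monomials gives mu = 8. Corank 1: A-series; mu = 8 gives A_8.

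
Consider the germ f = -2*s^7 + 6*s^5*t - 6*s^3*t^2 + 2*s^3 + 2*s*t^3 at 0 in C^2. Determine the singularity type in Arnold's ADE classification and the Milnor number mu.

Type E_7, Milnor number mu = 7.

The Hessian of f at 0 has rank 0. Corank 2; j^3 = 2*s^3 is a perfect cube, so E-series; the 4-jet and mu = 7 give E_7.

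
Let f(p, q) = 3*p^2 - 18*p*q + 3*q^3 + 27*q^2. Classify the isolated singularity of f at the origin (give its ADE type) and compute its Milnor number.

The Hessian of f at 0 has rank 1. Corank 1: A-series; mu = 2 gives A_2.

Type A_2, Milnor number mu = 2.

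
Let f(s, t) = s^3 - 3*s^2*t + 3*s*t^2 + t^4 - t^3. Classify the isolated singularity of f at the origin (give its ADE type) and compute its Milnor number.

Type E6, Milnor number mu = 6.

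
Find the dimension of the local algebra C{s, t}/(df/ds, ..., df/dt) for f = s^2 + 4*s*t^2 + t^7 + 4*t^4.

6

The Hessian of f at 0 is [[2, 0], [0, 0]] with rank 1, so corank 1. A Groebner basis of the Jacobian ideal J(f) in C{s,t} is {s^3, s/2 + t^2}; counting standard monomials gives mu = 6. Corank 1: A-series; mu = 6 gives A_6.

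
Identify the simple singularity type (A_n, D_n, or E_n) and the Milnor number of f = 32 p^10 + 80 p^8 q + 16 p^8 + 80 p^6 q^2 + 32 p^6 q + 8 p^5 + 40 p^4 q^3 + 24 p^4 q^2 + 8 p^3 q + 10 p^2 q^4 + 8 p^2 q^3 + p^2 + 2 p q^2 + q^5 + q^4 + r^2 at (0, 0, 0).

The Hessian of f at 0 has rank 2. Corank 1: A-series; mu = 4 gives A_4.

Type A4, Milnor number mu = 4.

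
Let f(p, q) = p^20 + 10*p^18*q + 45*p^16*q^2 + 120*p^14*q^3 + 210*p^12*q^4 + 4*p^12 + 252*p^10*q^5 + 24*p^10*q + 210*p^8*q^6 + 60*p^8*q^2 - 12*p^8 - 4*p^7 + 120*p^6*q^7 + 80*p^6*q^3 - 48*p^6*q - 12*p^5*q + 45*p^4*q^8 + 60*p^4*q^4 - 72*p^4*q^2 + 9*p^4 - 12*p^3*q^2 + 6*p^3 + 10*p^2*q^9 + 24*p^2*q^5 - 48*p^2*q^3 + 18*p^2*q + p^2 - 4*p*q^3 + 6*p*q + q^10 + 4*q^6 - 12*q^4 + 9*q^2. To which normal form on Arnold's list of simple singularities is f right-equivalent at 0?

The Hessian of f at 0 has rank 1. Corank 1: A-series; mu = 9 gives A_9.

A9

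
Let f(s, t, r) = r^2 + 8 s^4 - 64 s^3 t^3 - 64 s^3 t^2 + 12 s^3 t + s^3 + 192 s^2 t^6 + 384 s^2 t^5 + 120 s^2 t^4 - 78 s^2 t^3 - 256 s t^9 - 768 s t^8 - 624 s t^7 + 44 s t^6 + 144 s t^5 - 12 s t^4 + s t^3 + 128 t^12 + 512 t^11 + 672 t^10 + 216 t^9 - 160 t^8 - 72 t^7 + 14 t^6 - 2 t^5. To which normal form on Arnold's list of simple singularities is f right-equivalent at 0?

E7

The Hessian of f at 0 has rank 1. Corank 2; j^3 = s^3 is a perfect cube, so E-series; the 4-jet and mu = 7 give E_7.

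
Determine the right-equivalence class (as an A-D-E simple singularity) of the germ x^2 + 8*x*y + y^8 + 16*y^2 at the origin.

A7

The Hessian of f at 0 has rank 1. Corank 1: A-series; mu = 7 gives A_7.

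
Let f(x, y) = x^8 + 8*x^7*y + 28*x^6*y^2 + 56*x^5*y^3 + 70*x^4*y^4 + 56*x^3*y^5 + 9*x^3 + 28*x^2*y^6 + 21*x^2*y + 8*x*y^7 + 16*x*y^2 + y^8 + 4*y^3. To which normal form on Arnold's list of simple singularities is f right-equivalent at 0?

The Hessian of f at 0 has rank 0. Corank 2; j^3 = (x + y)*(3*x + 2*y)^2 has shape L^2 M (L != M), so D-series; mu = 9 gives D_9.

D_{9}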